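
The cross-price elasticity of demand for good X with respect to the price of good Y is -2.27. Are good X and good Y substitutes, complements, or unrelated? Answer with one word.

complements

ε = -2.27 < 0, so a higher price of good Y lowers demand for good X: complements.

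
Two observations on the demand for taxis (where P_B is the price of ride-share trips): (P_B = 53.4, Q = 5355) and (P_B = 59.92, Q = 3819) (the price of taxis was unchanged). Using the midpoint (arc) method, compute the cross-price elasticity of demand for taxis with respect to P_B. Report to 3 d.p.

ΔQ_A = 3819 − 5355 = -1536; ΔP_B = 59.92 − 53.4 = 6.52.
Midpoints: Q̄_A = 4587.0, P̄_B = 56.66.
ε = (ΔQ_A/Q̄_A)/(ΔP_B/P̄_B) = (-1536/4587.0)/(6.52/56.66) ≈ -2.910.
ε < 0: taxis and ride-share trips are complements.

-2.910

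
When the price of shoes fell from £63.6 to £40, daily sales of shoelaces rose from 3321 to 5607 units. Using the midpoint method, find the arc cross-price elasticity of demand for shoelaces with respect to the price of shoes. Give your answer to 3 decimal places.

ΔQ_A = 5607 − 3321 = 2286; ΔP_B = 40 − 63.6 = -23.6.
Midpoints: Q̄_A = 4464.0, P̄_B = 51.80.
ε = (ΔQ_A/Q̄_A)/(ΔP_B/P̄_B) = (2286/4464.0)/(-23.6/51.80) ≈ -1.124.

-1.124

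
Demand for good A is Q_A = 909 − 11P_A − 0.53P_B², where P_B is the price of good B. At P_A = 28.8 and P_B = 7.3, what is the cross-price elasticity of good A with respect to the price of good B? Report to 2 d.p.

-0.10

At P_A = 28.8 and P_B = 7.3: Q_A = 563.956.
∂Q_A/∂P_B = -1.06P_B = -1.06(7.3) = -7.7380.
ε = (∂Q_A/∂P_B)(P_B/Q_A) = -7.7380 × (7.3/563.956) ≈ -0.10.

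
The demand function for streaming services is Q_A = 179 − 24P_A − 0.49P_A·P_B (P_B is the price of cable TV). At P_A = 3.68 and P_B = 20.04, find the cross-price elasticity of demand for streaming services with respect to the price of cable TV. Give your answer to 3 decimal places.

At P_A = 3.68 and P_B = 20.04: Q_A = 54.544.
∂Q_A/∂P_B = -0.49P_A = -0.49(3.68) = -1.8032.
ε = (∂Q_A/∂P_B)(P_B/Q_A) = -1.8032 × (20.04/54.544) ≈ -0.663.

-0.663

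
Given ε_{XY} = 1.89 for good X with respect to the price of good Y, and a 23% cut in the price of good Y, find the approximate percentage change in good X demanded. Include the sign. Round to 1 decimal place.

%ΔQ ≈ ε × %ΔP of good Y = 1.89 × (-23%) = -43.5%.

-43.5%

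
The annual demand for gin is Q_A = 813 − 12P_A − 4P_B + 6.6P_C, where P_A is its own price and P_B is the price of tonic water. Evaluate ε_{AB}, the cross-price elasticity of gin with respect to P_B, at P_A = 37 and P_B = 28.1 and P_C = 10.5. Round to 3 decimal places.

At P_A = 37 and P_B = 28.1 and P_C = 10.5: Q_A = 325.9.
∂Q_A/∂P_B = -4.
ε = (∂Q_A/∂P_B)(P_B/Q_A) = -4 × (28.1/325.9) ≈ -0.345.
Since ε < 0, gin and tonic water are complements.

-0.345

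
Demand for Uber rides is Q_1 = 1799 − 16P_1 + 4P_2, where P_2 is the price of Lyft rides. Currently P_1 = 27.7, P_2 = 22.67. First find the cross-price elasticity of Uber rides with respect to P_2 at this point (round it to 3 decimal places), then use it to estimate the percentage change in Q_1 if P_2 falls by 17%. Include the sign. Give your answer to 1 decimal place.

-1.1%

At P_1 = 27.7, P_2 = 22.67: Q_1 = 1446.48.
∂Q_1/∂P_2 = 4.
ε = (∂Q_1/∂P_2)(P_2/Q_1) = 4.0000 × 22.67/1446.48 ≈ 0.063.
%ΔQ_1 ≈ ε × %ΔP_2 = 0.063 × (-17%) = -1.1%.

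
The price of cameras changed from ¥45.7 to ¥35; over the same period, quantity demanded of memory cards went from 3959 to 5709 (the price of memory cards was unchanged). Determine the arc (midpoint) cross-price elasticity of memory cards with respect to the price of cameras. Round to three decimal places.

ΔQ_A = 5709 − 3959 = 1750; ΔP_B = 35 − 45.7 = -10.7.
Midpoints: Q̄_A = 4834.0, P̄_B = 40.35.
ε = (ΔQ_A/Q̄_A)/(ΔP_B/P̄_B) = (1750/4834.0)/(-10.7/40.35) ≈ -1.365.

-1.365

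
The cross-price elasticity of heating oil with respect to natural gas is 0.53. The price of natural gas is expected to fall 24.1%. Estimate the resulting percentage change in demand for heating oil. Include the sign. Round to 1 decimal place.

-12.8%

%ΔQ ≈ ε × %ΔP of natural gas = 0.53 × (-24.1%) = -12.8%.
Demand for heating oil falls by about 12.8%.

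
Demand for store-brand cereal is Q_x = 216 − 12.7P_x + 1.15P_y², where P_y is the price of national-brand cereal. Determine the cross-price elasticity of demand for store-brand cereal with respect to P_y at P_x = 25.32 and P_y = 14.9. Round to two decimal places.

3.41

At P_x = 25.32 and P_y = 14.9: Q_x = 149.748.
∂Q_x/∂P_y = 2.3P_y = 2.3(14.9) = 34.2700.
ε = (∂Q_x/∂P_y)(P_y/Q_x) = 34.2700 × (14.9/149.748) ≈ 3.41.
ε > 0: substitutes.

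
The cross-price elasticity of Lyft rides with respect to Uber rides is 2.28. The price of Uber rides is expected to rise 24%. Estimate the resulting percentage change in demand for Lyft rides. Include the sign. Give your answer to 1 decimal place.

54.7%

%ΔQ ≈ ε × %ΔP of Uber rides = 2.28 × (24%) = 54.7%.
Demand for Lyft rides rises by about 54.7%.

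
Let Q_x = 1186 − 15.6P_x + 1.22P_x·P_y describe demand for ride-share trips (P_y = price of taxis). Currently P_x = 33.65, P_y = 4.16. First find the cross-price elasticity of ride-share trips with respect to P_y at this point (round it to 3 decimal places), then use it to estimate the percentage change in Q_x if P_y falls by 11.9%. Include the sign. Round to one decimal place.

At P_x = 33.65, P_y = 4.16: Q_x = 831.840.
∂Q_x/∂P_y = 1.22P_x = 41.0530.
ε = (∂Q_x/∂P_y)(P_y/Q_x) = 41.0530 × 4.16/831.840 ≈ 0.205.
%ΔQ_x ≈ ε × %ΔP_y = 0.205 × (-11.9%) = -2.4%.

-2.4%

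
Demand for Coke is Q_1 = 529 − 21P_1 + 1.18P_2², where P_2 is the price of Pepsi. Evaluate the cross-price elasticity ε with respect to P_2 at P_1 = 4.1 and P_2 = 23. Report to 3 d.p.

At P_1 = 4.1 and P_2 = 23: Q_1 = 1067.12.
∂Q_1/∂P_2 = 2.36P_2 = 2.36(23) = 54.2800.
ε = (∂Q_1/∂P_2)(P_2/Q_1) = 54.2800 × (23/1067.12) ≈ 1.170.

1.170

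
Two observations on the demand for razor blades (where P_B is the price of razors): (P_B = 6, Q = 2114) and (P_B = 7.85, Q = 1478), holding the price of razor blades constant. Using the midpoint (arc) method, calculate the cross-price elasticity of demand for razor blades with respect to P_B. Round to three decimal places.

-1.326

ΔQ_A = 1478 − 2114 = -636; ΔP_B = 7.85 − 6 = 1.85.
Midpoints: Q̄_A = 1796.0, P̄_B = 6.92.
ε = (ΔQ_A/Q̄_A)/(ΔP_B/P̄_B) = (-636/1796.0)/(1.85/6.92) ≈ -1.326.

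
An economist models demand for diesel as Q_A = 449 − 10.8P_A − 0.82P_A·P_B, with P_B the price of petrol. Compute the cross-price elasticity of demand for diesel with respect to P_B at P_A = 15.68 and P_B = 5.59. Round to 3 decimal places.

At P_A = 15.68 and P_B = 5.59: Q_A = 207.782.
∂Q_A/∂P_B = -0.82P_A = -0.82(15.68) = -12.8576.
ε = (∂Q_A/∂P_B)(P_B/Q_A) = -12.8576 × (5.59/207.782) ≈ -0.346.

-0.346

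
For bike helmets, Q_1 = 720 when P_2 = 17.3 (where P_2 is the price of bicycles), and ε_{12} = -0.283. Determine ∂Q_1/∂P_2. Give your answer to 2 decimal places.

ε = (∂Q_1/∂P_2)·(P_2/Q_1) ⇒ ∂Q_1/∂P_2 = ε·Q_1/P_2 = -0.283 × 720/17.3 ≈ -11.78.

-11.78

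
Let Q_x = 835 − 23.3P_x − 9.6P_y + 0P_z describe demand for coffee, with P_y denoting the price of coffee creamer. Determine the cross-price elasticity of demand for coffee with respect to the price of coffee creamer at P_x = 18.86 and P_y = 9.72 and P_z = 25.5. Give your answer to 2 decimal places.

-0.31

At P_x = 18.86 and P_y = 9.72 and P_z = 25.5: Q_x = 302.25.
∂Q_x/∂P_y = -9.6.
ε = (∂Q_x/∂P_y)(P_y/Q_x) = -9.6 × (9.72/302.25) ≈ -0.31.
Since ε < 0, coffee and coffee creamer are complements.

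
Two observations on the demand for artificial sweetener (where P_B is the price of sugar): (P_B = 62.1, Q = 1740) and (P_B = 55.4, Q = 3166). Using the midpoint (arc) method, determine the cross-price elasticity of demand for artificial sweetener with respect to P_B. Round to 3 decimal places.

ΔQ_A = 3166 − 1740 = 1426; ΔP_B = 55.4 − 62.1 = -6.7.
Midpoints: Q̄_A = 2453.0, P̄_B = 58.75.
ε = (ΔQ_A/Q̄_A)/(ΔP_B/P̄_B) = (1426/2453.0)/(-6.7/58.75) ≈ -5.097.
ε < 0: artificial sweetener and sugar are complements.

-5.097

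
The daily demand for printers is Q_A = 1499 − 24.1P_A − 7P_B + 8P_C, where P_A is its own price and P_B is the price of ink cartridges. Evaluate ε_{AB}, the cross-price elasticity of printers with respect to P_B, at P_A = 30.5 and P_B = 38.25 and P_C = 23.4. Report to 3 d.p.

-0.392

At P_A = 30.5 and P_B = 38.25 and P_C = 23.4: Q_A = 683.4.
∂Q_A/∂P_B = -7.
ε = (∂Q_A/∂P_B)(P_B/Q_A) = -7 × (38.25/683.4) ≈ -0.392.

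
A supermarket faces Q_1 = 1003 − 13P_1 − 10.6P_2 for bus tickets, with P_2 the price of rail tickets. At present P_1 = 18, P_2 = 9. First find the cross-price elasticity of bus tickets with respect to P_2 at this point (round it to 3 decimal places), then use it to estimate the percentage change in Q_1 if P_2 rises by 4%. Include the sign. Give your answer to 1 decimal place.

At P_1 = 18, P_2 = 9: Q_1 = 673.6.
∂Q_1/∂P_2 = -10.6.
ε = (∂Q_1/∂P_2)(P_2/Q_1) = -10.6000 × 9/673.6 ≈ -0.142.
%ΔQ_1 ≈ ε × %ΔP_2 = -0.142 × (4%) = -0.6%.

-0.6%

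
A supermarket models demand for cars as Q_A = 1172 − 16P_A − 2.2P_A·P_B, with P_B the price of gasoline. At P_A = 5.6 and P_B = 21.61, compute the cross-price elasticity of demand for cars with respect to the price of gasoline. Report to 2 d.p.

At P_A = 5.6 and P_B = 21.61: Q_A = 816.165.
∂Q_A/∂P_B = -2.2P_A = -2.2(5.6) = -12.3200.
ε = (∂Q_A/∂P_B)(P_B/Q_A) = -12.3200 × (21.61/816.165) ≈ -0.33.

-0.33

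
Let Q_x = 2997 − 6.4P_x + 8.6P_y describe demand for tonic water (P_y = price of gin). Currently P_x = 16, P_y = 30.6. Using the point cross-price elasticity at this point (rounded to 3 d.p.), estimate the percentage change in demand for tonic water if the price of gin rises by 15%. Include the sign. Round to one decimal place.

1.2%

At P_x = 16, P_y = 30.6: Q_x = 3157.76.
∂Q_x/∂P_y = 8.6.
ε = (∂Q_x/∂P_y)(P_y/Q_x) = 8.6000 × 30.6/3157.76 ≈ 0.083.
%ΔQ_x ≈ ε × %ΔP_y = 0.083 × (15%) = 1.2%.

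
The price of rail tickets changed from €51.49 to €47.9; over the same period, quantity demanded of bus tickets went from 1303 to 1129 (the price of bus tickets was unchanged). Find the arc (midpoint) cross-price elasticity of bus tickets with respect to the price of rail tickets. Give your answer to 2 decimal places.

1.98

ΔQ_A = 1129 − 1303 = -174; ΔP_B = 47.9 − 51.49 = -3.59.
Midpoints: Q̄_A = 1216.0, P̄_B = 49.70.
ε = (ΔQ_A/Q̄_A)/(ΔP_B/P̄_B) = (-174/1216.0)/(-3.59/49.70) ≈ 1.98.
ε > 0: bus tickets and rail tickets are substitutes.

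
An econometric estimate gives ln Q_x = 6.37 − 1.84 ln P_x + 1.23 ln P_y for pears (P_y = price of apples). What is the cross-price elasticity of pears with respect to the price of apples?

1.23

In a log-linear (constant-elasticity) demand function, the coefficient on ln P_y is the cross-price elasticity.
ε = 1.23. Positive, so pears and apples are substitutes.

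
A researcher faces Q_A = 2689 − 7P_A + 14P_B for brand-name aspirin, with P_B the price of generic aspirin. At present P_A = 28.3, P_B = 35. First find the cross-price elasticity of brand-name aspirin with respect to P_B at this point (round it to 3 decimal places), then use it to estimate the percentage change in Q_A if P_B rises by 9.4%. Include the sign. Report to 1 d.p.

1.5%

At P_A = 28.3, P_B = 35: Q_A = 2980.9.
∂Q_A/∂P_B = 14.
ε = (∂Q_A/∂P_B)(P_B/Q_A) = 14.0000 × 35/2980.9 ≈ 0.164.
%ΔQ_A ≈ ε × %ΔP_B = 0.164 × (9.4%) = 1.5%.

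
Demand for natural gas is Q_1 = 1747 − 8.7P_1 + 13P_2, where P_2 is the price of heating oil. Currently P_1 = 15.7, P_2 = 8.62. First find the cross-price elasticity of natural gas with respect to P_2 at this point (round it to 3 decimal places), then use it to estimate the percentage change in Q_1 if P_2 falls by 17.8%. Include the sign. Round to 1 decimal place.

At P_1 = 15.7, P_2 = 8.62: Q_1 = 1722.47.
∂Q_1/∂P_2 = 13.
ε = (∂Q_1/∂P_2)(P_2/Q_1) = 13.0000 × 8.62/1722.47 ≈ 0.065.
%ΔQ_1 ≈ ε × %ΔP_2 = 0.065 × (-17.8%) = -1.2%.

-1.2%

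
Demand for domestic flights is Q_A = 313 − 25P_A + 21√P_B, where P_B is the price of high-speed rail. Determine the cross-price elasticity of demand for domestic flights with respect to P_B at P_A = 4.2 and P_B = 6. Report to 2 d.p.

0.10

At P_A = 4.2 and P_B = 6: Q_A = 259.439.
∂Q_A/∂P_B = 21/(2√P_B) = 21/(2√6) = 4.2866.
ε = (∂Q_A/∂P_B)(P_B/Q_A) = 4.2866 × (6/259.439) ≈ 0.10.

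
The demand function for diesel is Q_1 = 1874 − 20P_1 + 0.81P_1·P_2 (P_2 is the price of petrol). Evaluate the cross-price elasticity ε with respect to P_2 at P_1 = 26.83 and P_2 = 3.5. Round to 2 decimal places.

At P_1 = 26.83 and P_2 = 3.5: Q_1 = 1413.463.
∂Q_1/∂P_2 = 0.81P_1 = 0.81(26.83) = 21.7323.
ε = (∂Q_1/∂P_2)(P_2/Q_1) = 21.7323 × (3.5/1413.463) ≈ 0.05.
ε > 0: substitutes.

0.05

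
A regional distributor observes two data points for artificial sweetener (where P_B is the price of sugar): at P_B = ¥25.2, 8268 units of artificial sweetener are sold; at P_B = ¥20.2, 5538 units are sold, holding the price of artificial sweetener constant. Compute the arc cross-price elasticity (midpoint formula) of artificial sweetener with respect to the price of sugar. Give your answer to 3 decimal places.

1.795

ΔQ_A = 5538 − 8268 = -2730; ΔP_B = 20.2 − 25.2 = -5.
Midpoints: Q̄_A = 6903.0, P̄_B = 22.70.
ε = (ΔQ_A/Q̄_A)/(ΔP_B/P̄_B) = (-2730/6903.0)/(-5/22.70) ≈ 1.795.
ε > 0: artificial sweetener and sugar are substitutes.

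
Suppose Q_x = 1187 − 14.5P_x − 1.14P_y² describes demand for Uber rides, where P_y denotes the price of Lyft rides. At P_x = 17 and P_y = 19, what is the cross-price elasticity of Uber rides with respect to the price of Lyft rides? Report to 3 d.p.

-1.556

At P_x = 17 and P_y = 19: Q_x = 528.96.
∂Q_x/∂P_y = -2.28P_y = -2.28(19) = -43.3200.
ε = (∂Q_x/∂P_y)(P_y/Q_x) = -43.3200 × (19/528.96) ≈ -1.556.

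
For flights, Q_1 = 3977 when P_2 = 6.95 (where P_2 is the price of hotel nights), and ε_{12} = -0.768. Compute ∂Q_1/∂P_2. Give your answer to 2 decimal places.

-439.47

ε = (∂Q_1/∂P_2)·(P_2/Q_1) ⇒ ∂Q_1/∂P_2 = ε·Q_1/P_2 = -0.768 × 3977/6.95 ≈ -439.47.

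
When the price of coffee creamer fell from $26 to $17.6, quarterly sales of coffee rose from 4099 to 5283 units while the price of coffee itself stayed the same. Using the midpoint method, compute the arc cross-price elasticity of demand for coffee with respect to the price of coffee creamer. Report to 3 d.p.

-0.655

ΔQ_A = 5283 − 4099 = 1184; ΔP_B = 17.6 − 26 = -8.4.
Midpoints: Q̄_A = 4691.0, P̄_B = 21.80.
ε = (ΔQ_A/Q̄_A)/(ΔP_B/P̄_B) = (1184/4691.0)/(-8.4/21.80) ≈ -0.655.
ε < 0: coffee and coffee creamer are complements.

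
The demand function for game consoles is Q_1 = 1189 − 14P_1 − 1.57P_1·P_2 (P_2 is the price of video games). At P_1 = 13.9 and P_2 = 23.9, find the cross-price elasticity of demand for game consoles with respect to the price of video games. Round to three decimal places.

At P_1 = 13.9 and P_2 = 23.9: Q_1 = 472.830.
∂Q_1/∂P_2 = -1.57P_1 = -1.57(13.9) = -21.8230.
ε = (∂Q_1/∂P_2)(P_2/Q_1) = -21.8230 × (23.9/472.830) ≈ -1.103.

-1.103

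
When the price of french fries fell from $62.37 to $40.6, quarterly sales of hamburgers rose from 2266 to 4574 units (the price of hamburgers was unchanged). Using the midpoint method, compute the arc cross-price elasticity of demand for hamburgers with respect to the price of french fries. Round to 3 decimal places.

-1.596

ΔQ_A = 4574 − 2266 = 2308; ΔP_B = 40.6 − 62.37 = -21.77.
Midpoints: Q̄_A = 3420.0, P̄_B = 51.48.
ε = (ΔQ_A/Q̄_A)/(ΔP_B/P̄_B) = (2308/3420.0)/(-21.77/51.48) ≈ -1.596.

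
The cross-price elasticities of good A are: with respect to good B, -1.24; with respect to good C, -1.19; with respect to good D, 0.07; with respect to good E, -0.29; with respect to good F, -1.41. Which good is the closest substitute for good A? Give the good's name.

good D

Substitutes have ε > 0. Among the positive values, 0.07 (good D) is largest.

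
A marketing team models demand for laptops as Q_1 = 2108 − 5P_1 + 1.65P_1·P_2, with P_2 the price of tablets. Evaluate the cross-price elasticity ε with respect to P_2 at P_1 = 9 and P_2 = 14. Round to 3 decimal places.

At P_1 = 9 and P_2 = 14: Q_1 = 2270.9.
∂Q_1/∂P_2 = 1.65P_1 = 1.65(9) = 14.8500.
ε = (∂Q_1/∂P_2)(P_2/Q_1) = 14.8500 × (14/2270.9) ≈ 0.092.

0.092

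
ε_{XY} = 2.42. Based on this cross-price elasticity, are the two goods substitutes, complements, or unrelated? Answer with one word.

ε = 2.42 > 0, so a higher price of good Y raises demand for good X: substitutes.

substitutes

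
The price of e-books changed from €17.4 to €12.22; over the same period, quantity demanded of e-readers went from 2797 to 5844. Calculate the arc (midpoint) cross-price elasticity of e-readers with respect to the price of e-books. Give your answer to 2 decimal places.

-2.02

ΔQ_A = 5844 − 2797 = 3047; ΔP_B = 12.22 − 17.4 = -5.18.
Midpoints: Q̄_A = 4320.5, P̄_B = 14.81.
ε = (ΔQ_A/Q̄_A)/(ΔP_B/P̄_B) = (3047/4320.5)/(-5.18/14.81) ≈ -2.02.
ε < 0: e-readers and e-books are complements.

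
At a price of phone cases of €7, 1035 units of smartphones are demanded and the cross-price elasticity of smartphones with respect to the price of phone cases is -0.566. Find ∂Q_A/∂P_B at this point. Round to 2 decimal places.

-83.69

ε = (∂Q_A/∂P_B)·(P_B/Q_A) ⇒ ∂Q_A/∂P_B = ε·Q_A/P_B = -0.566 × 1035/7 ≈ -83.69.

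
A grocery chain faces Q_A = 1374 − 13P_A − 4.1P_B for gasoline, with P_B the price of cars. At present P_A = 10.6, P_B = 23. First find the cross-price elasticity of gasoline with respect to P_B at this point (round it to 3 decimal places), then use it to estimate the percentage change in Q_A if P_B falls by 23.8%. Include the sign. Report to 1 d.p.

2.0%

At P_A = 10.6, P_B = 23: Q_A = 1141.9.
∂Q_A/∂P_B = -4.1.
ε = (∂Q_A/∂P_B)(P_B/Q_A) = -4.1000 × 23/1141.9 ≈ -0.083.
%ΔQ_A ≈ ε × %ΔP_B = -0.083 × (-23.8%) = 2.0%.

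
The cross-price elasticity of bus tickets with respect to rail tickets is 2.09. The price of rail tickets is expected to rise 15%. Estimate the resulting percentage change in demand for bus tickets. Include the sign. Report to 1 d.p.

31.4%

%ΔQ ≈ ε × %ΔP of rail tickets = 2.09 × (15%) = 31.4%.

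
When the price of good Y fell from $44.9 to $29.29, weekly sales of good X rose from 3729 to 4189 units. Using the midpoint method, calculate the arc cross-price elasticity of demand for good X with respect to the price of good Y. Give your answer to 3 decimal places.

-0.276

ΔQ_X = 4189 − 3729 = 460; ΔP_Y = 29.29 − 44.9 = -15.61.
Midpoints: Q̄_X = 3959.0, P̄_Y = 37.09.
ε = (ΔQ_X/Q̄_X)/(ΔP_Y/P̄_Y) = (460/3959.0)/(-15.61/37.09) ≈ -0.276.
ε < 0: good X and good Y are complements.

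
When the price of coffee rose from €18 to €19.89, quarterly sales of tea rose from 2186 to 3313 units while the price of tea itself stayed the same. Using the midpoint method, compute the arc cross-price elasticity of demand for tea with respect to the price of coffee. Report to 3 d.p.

ΔQ_A = 3313 − 2186 = 1127; ΔP_B = 19.89 − 18 = 1.89.
Midpoints: Q̄_A = 2749.5, P̄_B = 18.95.
ε = (ΔQ_A/Q̄_A)/(ΔP_B/P̄_B) = (1127/2749.5)/(1.89/18.95) ≈ 4.109.
ε > 0: tea and coffee are substitutes.

4.109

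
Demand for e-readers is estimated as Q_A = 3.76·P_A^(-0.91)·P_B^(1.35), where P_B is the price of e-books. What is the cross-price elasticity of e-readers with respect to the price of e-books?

1.35

In a log-linear (constant-elasticity) demand function, the coefficient on the exponent of P_B is the cross-price elasticity.
ε = 1.35. Positive, so e-readers and e-books are substitutes.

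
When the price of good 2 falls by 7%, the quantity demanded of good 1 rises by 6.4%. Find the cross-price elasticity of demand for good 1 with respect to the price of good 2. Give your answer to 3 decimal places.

ε = (%ΔQ of good 1) / (%ΔP of good 2) = (6.4%) / (-7%) ≈ -0.914.
Negative cross-price elasticity: complements.

-0.914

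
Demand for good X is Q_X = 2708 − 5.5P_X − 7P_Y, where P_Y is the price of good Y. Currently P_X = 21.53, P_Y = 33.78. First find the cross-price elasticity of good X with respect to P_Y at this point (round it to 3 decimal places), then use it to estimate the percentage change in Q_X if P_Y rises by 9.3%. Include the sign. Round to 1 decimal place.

-0.9%

At P_X = 21.53, P_Y = 33.78: Q_X = 2353.125.
∂Q_X/∂P_Y = -7.
ε = (∂Q_X/∂P_Y)(P_Y/Q_X) = -7.0000 × 33.78/2353.125 ≈ -0.100.
%ΔQ_X ≈ ε × %ΔP_Y = -0.100 × (9.3%) = -0.9%.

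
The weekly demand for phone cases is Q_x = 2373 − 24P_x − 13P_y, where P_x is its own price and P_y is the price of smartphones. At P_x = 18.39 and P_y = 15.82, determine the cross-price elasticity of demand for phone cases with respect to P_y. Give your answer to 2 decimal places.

-0.12

At P_x = 18.39 and P_y = 15.82: Q_x = 1725.98.
∂Q_x/∂P_y = -13.
ε = (∂Q_x/∂P_y)(P_y/Q_x) = -13 × (15.82/1725.98) ≈ -0.12.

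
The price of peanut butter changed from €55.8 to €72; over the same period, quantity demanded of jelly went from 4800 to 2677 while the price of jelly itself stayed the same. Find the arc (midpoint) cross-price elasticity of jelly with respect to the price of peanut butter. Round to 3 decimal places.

ΔQ_A = 2677 − 4800 = -2123; ΔP_B = 72 − 55.8 = 16.2.
Midpoints: Q̄_A = 3738.5, P̄_B = 63.90.
ε = (ΔQ_A/Q̄_A)/(ΔP_B/P̄_B) = (-2123/3738.5)/(16.2/63.90) ≈ -2.240.
ε < 0: jelly and peanut butter are complements.

-2.240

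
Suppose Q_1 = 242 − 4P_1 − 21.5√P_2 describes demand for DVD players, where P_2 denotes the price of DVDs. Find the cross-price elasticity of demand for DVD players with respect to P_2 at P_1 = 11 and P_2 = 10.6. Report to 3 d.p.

-0.273

At P_1 = 11 and P_2 = 10.6: Q_1 = 128.001.
∂Q_1/∂P_2 = -21.5/(2√P_2) = -21.5/(2√10.6) = -3.3018.
ε = (∂Q_1/∂P_2)(P_2/Q_1) = -3.3018 × (10.6/128.001) ≈ -0.273.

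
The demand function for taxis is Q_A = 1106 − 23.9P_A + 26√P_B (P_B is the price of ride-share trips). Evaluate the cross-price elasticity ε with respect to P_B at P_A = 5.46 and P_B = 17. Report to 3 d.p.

0.050

At P_A = 5.46 and P_B = 17: Q_A = 1082.707.
∂Q_A/∂P_B = 26/(2√P_B) = 26/(2√17) = 3.1530.
ε = (∂Q_A/∂P_B)(P_B/Q_A) = 3.1530 × (17/1082.707) ≈ 0.050.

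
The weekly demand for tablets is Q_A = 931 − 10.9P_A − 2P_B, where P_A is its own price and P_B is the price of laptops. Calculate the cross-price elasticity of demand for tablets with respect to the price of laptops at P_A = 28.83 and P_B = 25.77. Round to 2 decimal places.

-0.09

At P_A = 28.83 and P_B = 25.77: Q_A = 565.213.
∂Q_A/∂P_B = -2.
ε = (∂Q_A/∂P_B)(P_B/Q_A) = -2 × (25.77/565.213) ≈ -0.09.
Since ε < 0, tablets and laptops are complements.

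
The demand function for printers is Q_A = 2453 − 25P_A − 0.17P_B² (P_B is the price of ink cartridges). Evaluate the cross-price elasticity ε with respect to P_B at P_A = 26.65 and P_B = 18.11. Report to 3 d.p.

At P_A = 26.65 and P_B = 18.11: Q_A = 1730.995.
∂Q_A/∂P_B = -0.34P_B = -0.34(18.11) = -6.1574.
ε = (∂Q_A/∂P_B)(P_B/Q_A) = -6.1574 × (18.11/1730.995) ≈ -0.064.
ε < 0: complements.

-0.064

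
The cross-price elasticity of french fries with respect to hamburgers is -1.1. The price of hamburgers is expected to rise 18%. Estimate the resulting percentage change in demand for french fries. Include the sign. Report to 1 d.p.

%ΔQ ≈ ε × %ΔP of hamburgers = -1.1 × (18%) = -19.8%.
Demand for french fries falls by about 19.8%.

-19.8%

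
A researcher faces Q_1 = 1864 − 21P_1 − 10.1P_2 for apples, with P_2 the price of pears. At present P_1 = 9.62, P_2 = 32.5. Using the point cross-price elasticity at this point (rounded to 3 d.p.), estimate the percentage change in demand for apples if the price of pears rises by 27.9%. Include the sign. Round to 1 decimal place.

-6.9%

At P_1 = 9.62, P_2 = 32.5: Q_1 = 1333.73.
∂Q_1/∂P_2 = -10.1.
ε = (∂Q_1/∂P_2)(P_2/Q_1) = -10.1000 × 32.5/1333.73 ≈ -0.246.
%ΔQ_1 ≈ ε × %ΔP_2 = -0.246 × (27.9%) = -6.9%.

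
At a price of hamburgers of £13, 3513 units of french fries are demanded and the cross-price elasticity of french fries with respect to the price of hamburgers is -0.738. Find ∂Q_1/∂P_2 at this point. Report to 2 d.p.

-199.43

ε = (∂Q_1/∂P_2)·(P_2/Q_1) ⇒ ∂Q_1/∂P_2 = ε·Q_1/P_2 = -0.738 × 3513/13 ≈ -199.43.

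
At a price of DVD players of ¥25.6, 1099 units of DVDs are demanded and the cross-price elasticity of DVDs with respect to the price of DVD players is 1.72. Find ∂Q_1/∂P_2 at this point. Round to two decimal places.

73.84

ε = (∂Q_1/∂P_2)·(P_2/Q_1) ⇒ ∂Q_1/∂P_2 = ε·Q_1/P_2 = 1.72 × 1099/25.6 ≈ 73.84.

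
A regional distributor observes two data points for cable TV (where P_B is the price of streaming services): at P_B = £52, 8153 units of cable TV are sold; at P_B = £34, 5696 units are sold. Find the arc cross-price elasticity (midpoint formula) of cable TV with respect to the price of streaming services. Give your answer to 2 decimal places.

0.85

ΔQ_A = 5696 − 8153 = -2457; ΔP_B = 34 − 52 = -18.
Midpoints: Q̄_A = 6924.5, P̄_B = 43.00.
ε = (ΔQ_A/Q̄_A)/(ΔP_B/P̄_B) = (-2457/6924.5)/(-18/43.00) ≈ 0.85.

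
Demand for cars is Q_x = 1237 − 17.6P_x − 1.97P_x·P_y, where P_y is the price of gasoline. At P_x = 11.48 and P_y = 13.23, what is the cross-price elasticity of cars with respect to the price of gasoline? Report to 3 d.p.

At P_x = 11.48 and P_y = 13.23: Q_x = 735.748.
∂Q_x/∂P_y = -1.97P_x = -1.97(11.48) = -22.6156.
ε = (∂Q_x/∂P_y)(P_y/Q_x) = -22.6156 × (13.23/735.748) ≈ -0.407.

-0.407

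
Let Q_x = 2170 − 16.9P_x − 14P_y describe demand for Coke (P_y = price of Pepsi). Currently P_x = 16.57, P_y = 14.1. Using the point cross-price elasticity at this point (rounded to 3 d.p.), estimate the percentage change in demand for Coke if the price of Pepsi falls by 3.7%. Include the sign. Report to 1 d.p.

0.4%

At P_x = 16.57, P_y = 14.1: Q_x = 1692.567.
∂Q_x/∂P_y = -14.
ε = (∂Q_x/∂P_y)(P_y/Q_x) = -14.0000 × 14.1/1692.567 ≈ -0.117.
%ΔQ_x ≈ ε × %ΔP_y = -0.117 × (-3.7%) = 0.4%.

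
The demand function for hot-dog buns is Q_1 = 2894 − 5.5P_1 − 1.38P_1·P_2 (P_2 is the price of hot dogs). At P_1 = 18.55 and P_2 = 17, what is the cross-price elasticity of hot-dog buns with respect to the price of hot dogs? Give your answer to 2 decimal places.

-0.18

At P_1 = 18.55 and P_2 = 17: Q_1 = 2356.792.
∂Q_1/∂P_2 = -1.38P_1 = -1.38(18.55) = -25.5990.
ε = (∂Q_1/∂P_2)(P_2/Q_1) = -25.5990 × (17/2356.792) ≈ -0.18.
ε < 0: complements.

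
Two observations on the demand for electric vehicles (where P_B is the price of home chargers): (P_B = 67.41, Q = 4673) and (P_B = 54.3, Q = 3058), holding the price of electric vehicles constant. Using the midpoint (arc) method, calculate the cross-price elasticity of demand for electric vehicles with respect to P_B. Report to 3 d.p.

ΔQ_A = 3058 − 4673 = -1615; ΔP_B = 54.3 − 67.41 = -13.11.
Midpoints: Q̄_A = 3865.5, P̄_B = 60.85.
ε = (ΔQ_A/Q̄_A)/(ΔP_B/P̄_B) = (-1615/3865.5)/(-13.11/60.85) ≈ 1.939.
ε > 0: electric vehicles and home chargers are substitutes.

1.939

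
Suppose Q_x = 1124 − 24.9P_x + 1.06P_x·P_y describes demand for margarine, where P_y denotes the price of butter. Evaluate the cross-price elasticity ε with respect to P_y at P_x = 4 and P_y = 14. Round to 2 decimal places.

0.05

At P_x = 4 and P_y = 14: Q_x = 1083.76.
∂Q_x/∂P_y = 1.06P_x = 1.06(4) = 4.2400.
ε = (∂Q_x/∂P_y)(P_y/Q_x) = 4.2400 × (14/1083.76) ≈ 0.05.
ε > 0: substitutes.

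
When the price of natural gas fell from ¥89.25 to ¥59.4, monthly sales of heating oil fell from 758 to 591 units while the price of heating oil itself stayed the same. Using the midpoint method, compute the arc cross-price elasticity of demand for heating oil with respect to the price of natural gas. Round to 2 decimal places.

ΔQ_A = 591 − 758 = -167; ΔP_B = 59.4 − 89.25 = -29.85.
Midpoints: Q̄_A = 674.5, P̄_B = 74.33.
ε = (ΔQ_A/Q̄_A)/(ΔP_B/P̄_B) = (-167/674.5)/(-29.85/74.33) ≈ 0.62.
ε > 0: heating oil and natural gas are substitutes.

0.62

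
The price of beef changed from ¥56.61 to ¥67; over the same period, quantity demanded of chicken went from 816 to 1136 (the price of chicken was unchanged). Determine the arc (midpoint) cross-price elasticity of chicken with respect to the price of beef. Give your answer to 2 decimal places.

ΔQ_A = 1136 − 816 = 320; ΔP_B = 67 − 56.61 = 10.39.
Midpoints: Q̄_A = 976.0, P̄_B = 61.80.
ε = (ΔQ_A/Q̄_A)/(ΔP_B/P̄_B) = (320/976.0)/(10.39/61.80) ≈ 1.95.
ε > 0: chicken and beef are substitutes.

1.95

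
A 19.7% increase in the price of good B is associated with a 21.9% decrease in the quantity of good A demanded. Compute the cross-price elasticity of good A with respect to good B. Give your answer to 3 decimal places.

-1.112

ε = (%ΔQ of good A) / (%ΔP of good B) = (-21.9%) / (19.7%) ≈ -1.112.
Negative cross-price elasticity: complements.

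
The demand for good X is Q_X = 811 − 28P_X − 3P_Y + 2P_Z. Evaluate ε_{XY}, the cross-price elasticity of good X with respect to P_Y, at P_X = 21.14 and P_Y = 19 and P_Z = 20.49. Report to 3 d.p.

At P_X = 21.14 and P_Y = 19 and P_Z = 20.49: Q_X = 203.06.
∂Q_X/∂P_Y = -3.
ε = (∂Q_X/∂P_Y)(P_Y/Q_X) = -3 × (19/203.06) ≈ -0.281.

-0.281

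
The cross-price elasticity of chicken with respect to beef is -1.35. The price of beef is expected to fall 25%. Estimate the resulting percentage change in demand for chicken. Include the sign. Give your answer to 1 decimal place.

33.8%

%ΔQ ≈ ε × %ΔP of beef = -1.35 × (-25%) = 33.8%.
Demand for chicken rises by about 33.8%.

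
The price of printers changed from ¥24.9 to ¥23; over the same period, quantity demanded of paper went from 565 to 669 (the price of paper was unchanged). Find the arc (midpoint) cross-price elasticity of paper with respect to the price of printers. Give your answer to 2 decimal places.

-2.12

ΔQ_A = 669 − 565 = 104; ΔP_B = 23 − 24.9 = -1.9.
Midpoints: Q̄_A = 617.0, P̄_B = 23.95.
ε = (ΔQ_A/Q̄_A)/(ΔP_B/P̄_B) = (104/617.0)/(-1.9/23.95) ≈ -2.12.
ε < 0: paper and printers are complements.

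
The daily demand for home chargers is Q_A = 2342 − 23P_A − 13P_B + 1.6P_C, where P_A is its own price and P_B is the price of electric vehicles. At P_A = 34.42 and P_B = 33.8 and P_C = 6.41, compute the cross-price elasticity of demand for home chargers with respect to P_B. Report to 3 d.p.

At P_A = 34.42 and P_B = 33.8 and P_C = 6.41: Q_A = 1121.196.
∂Q_A/∂P_B = -13.
ε = (∂Q_A/∂P_B)(P_B/Q_A) = -13 × (33.8/1121.196) ≈ -0.392.

-0.392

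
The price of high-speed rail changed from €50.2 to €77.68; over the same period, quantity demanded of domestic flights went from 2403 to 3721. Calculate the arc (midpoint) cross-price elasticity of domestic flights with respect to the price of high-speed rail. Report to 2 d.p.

ΔQ_A = 3721 − 2403 = 1318; ΔP_B = 77.68 − 50.2 = 27.48.
Midpoints: Q̄_A = 3062.0, P̄_B = 63.94.
ε = (ΔQ_A/Q̄_A)/(ΔP_B/P̄_B) = (1318/3062.0)/(27.48/63.94) ≈ 1.00.

1.00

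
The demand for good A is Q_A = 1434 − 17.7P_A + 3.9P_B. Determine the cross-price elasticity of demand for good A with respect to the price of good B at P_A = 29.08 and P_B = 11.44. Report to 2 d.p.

At P_A = 29.08 and P_B = 11.44: Q_A = 963.9.
∂Q_A/∂P_B = 3.9.
ε = (∂Q_A/∂P_B)(P_B/Q_A) = 3.9 × (11.44/963.9) ≈ 0.05.
Since ε > 0, good A and good B are substitutes.

0.05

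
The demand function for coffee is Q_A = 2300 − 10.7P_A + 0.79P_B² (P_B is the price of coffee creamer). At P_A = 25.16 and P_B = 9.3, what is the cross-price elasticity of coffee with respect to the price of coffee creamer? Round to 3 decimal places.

At P_A = 25.16 and P_B = 9.3: Q_A = 2099.115.
∂Q_A/∂P_B = 1.58P_B = 1.58(9.3) = 14.6940.
ε = (∂Q_A/∂P_B)(P_B/Q_A) = 14.6940 × (9.3/2099.115) ≈ 0.065.

0.065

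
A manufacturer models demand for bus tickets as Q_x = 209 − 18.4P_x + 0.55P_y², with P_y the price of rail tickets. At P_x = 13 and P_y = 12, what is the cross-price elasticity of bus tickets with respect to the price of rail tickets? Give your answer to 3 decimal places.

At P_x = 13 and P_y = 12: Q_x = 49.
∂Q_x/∂P_y = 1.1P_y = 1.1(12) = 13.2000.
ε = (∂Q_x/∂P_y)(P_y/Q_x) = 13.2000 × (12/49) ≈ 3.233.

3.233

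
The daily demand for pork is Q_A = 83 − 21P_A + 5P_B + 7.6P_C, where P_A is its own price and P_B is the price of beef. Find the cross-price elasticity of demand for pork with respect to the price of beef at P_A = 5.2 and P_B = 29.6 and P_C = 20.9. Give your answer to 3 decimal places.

0.527

At P_A = 5.2 and P_B = 29.6 and P_C = 20.9: Q_A = 280.64.
∂Q_A/∂P_B = 5.
ε = (∂Q_A/∂P_B)(P_B/Q_A) = 5 × (29.6/280.64) ≈ 0.527.
Since ε > 0, pork and beef are substitutes.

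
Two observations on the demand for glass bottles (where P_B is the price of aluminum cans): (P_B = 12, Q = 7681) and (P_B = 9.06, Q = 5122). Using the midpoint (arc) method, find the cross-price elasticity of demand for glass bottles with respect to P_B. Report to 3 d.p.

1.432

ΔQ_A = 5122 − 7681 = -2559; ΔP_B = 9.06 − 12 = -2.94.
Midpoints: Q̄_A = 6401.5, P̄_B = 10.53.
ε = (ΔQ_A/Q̄_A)/(ΔP_B/P̄_B) = (-2559/6401.5)/(-2.94/10.53) ≈ 1.432.
ε > 0: glass bottles and aluminum cans are substitutes.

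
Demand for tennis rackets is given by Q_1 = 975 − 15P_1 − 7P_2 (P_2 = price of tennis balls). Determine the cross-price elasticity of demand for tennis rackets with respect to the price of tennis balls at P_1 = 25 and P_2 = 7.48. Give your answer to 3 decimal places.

-0.096

At P_1 = 25 and P_2 = 7.48: Q_1 = 547.64.
∂Q_1/∂P_2 = -7.
ε = (∂Q_1/∂P_2)(P_2/Q_1) = -7 × (7.48/547.64) ≈ -0.096.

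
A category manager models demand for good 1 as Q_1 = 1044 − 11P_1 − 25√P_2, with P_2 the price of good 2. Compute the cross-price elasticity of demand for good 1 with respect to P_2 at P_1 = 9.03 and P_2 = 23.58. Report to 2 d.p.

-0.07

At P_1 = 9.03 and P_2 = 23.58: Q_1 = 823.272.
∂Q_1/∂P_2 = -25/(2√P_2) = -25/(2√23.58) = -2.5742.
ε = (∂Q_1/∂P_2)(P_2/Q_1) = -2.5742 × (23.58/823.272) ≈ -0.07.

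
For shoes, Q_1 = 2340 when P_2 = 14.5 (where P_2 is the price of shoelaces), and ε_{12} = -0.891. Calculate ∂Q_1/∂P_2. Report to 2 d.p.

ε = (∂Q_1/∂P_2)·(P_2/Q_1) ⇒ ∂Q_1/∂P_2 = ε·Q_1/P_2 = -0.891 × 2340/14.5 ≈ -143.79.

-143.79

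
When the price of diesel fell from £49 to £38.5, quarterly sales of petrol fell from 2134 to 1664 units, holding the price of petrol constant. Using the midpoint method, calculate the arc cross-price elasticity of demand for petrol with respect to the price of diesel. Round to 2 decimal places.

1.03

ΔQ_A = 1664 − 2134 = -470; ΔP_B = 38.5 − 49 = -10.5.
Midpoints: Q̄_A = 1899.0, P̄_B = 43.75.
ε = (ΔQ_A/Q̄_A)/(ΔP_B/P̄_B) = (-470/1899.0)/(-10.5/43.75) ≈ 1.03.
ε > 0: petrol and diesel are substitutes.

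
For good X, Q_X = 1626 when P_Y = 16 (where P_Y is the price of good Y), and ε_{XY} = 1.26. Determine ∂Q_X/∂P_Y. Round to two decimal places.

128.05

ε = (∂Q_X/∂P_Y)·(P_Y/Q_X) ⇒ ∂Q_X/∂P_Y = ε·Q_X/P_Y = 1.26 × 1626/16 ≈ 128.05.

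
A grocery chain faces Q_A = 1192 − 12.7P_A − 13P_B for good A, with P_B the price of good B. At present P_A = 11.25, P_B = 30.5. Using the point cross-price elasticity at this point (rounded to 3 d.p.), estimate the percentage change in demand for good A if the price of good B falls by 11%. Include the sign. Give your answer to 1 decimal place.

At P_A = 11.25, P_B = 30.5: Q_A = 652.625.
∂Q_A/∂P_B = -13.
ε = (∂Q_A/∂P_B)(P_B/Q_A) = -13.0000 × 30.5/652.625 ≈ -0.608.
%ΔQ_A ≈ ε × %ΔP_B = -0.608 × (-11%) = 6.7%.

6.7%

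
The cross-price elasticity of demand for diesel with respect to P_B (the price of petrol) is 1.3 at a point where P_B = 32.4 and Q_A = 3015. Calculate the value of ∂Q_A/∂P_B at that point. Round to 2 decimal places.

120.97

ε = (∂Q_A/∂P_B)·(P_B/Q_A) ⇒ ∂Q_A/∂P_B = ε·Q_A/P_B = 1.3 × 3015/32.4 ≈ 120.97.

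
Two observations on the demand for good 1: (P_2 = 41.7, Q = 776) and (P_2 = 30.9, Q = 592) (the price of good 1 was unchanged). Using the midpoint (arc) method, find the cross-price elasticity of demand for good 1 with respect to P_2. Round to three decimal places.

0.904

ΔQ_1 = 592 − 776 = -184; ΔP_2 = 30.9 − 41.7 = -10.8.
Midpoints: Q̄_1 = 684.0, P̄_2 = 36.30.
ε = (ΔQ_1/Q̄_1)/(ΔP_2/P̄_2) = (-184/684.0)/(-10.8/36.30) ≈ 0.904.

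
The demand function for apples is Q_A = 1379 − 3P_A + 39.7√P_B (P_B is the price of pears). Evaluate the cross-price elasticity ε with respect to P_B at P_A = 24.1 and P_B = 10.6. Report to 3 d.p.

At P_A = 24.1 and P_B = 10.6: Q_A = 1435.954.
∂Q_A/∂P_B = 39.7/(2√P_B) = 39.7/(2√10.6) = 6.0969.
ε = (∂Q_A/∂P_B)(P_B/Q_A) = 6.0969 × (10.6/1435.954) ≈ 0.045.
ε > 0: substitutes.

0.045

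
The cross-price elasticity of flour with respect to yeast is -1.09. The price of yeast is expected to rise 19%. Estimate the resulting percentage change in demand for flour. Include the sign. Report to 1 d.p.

%ΔQ ≈ ε × %ΔP of yeast = -1.09 × (19%) = -20.7%.

-20.7%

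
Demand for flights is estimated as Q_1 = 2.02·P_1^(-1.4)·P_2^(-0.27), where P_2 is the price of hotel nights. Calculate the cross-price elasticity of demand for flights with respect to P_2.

-0.27

In a log-linear (constant-elasticity) demand function, the coefficient on the exponent of P_2 is the cross-price elasticity.
ε = -0.27. Negative, so flights and hotel nights are complements.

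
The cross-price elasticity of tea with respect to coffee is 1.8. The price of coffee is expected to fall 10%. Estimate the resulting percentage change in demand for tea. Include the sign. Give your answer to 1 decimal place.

-18.0%

%ΔQ ≈ ε × %ΔP of coffee = 1.8 × (-10%) = -18.0%.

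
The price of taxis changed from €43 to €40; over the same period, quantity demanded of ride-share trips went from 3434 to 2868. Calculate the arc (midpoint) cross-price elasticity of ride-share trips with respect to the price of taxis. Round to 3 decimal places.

ΔQ_A = 2868 − 3434 = -566; ΔP_B = 40 − 43 = -3.
Midpoints: Q̄_A = 3151.0, P̄_B = 41.50.
ε = (ΔQ_A/Q̄_A)/(ΔP_B/P̄_B) = (-566/3151.0)/(-3/41.50) ≈ 2.485.

2.485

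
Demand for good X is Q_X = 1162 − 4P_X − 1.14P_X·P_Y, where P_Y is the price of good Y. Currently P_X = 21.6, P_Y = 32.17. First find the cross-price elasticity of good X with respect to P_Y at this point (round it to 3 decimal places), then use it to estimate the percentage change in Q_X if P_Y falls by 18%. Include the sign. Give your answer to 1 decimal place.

50.3%

At P_X = 21.6, P_Y = 32.17: Q_X = 283.446.
∂Q_X/∂P_Y = -1.14P_X = -24.6240.
ε = (∂Q_X/∂P_Y)(P_Y/Q_X) = -24.6240 × 32.17/283.446 ≈ -2.795.
%ΔQ_X ≈ ε × %ΔP_Y = -2.795 × (-18%) = 50.3%.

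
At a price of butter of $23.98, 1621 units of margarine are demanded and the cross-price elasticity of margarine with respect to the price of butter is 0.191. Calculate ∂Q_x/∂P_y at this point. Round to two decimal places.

ε = (∂Q_x/∂P_y)·(P_y/Q_x) ⇒ ∂Q_x/∂P_y = ε·Q_x/P_y = 0.191 × 1621/23.98 ≈ 12.91.

12.91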